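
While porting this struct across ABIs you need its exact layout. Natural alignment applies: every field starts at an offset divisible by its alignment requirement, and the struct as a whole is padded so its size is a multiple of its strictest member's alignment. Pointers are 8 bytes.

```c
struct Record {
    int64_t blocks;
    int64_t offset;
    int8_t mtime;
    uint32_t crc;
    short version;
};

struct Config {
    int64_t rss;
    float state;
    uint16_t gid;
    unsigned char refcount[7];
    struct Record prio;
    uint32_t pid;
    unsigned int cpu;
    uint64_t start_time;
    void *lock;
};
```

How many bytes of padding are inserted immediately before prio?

Record: @0: blocks [8B, align 8] → 8; @8: offset [8B, align 8] → 16; @16: mtime [1B, align 1] → 17; +3 pad (align 4); @20: crc [4B, align 4] → 24; @24: version [2B, align 2] → 26; +6 tail pad (align 8); size 32, align 8
@0: rss [8B, align 8] → 8
@8: state [4B, align 4] → 12
@12: gid [2B, align 2] → 14
@14: refcount [7B, align 1] → 21
+3 pad (align 8)
@24: prio [32B, align 8] → 56

3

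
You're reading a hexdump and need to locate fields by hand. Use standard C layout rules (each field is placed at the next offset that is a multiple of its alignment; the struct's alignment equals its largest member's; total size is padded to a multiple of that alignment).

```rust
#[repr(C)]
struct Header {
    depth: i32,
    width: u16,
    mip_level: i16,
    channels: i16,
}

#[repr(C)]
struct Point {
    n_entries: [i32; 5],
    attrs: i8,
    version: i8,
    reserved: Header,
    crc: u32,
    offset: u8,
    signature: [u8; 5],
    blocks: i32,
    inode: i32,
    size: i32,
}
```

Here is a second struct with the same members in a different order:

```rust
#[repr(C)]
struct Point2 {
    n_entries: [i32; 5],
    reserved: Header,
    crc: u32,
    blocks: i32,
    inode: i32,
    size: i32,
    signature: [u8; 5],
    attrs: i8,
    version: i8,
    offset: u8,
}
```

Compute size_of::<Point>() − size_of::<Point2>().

Header: depth at 0 (size 4, align 4) → ends 4; width at 4 (size 2, align 2) → ends 6; mip_level at 6 (size 2, align 2) → ends 8; channels at 8 (size 2, align 2) → ends 10; tail pad 2 to reach multiple of 4; total 12 bytes, alignment 4
n_entries at 0 (size 20, align 4) → ends 20
attrs at 20 (size 1, align 1) → ends 21
version at 21 (size 1, align 1) → ends 22
pad 2 to align 4 for reserved
reserved at 24 (size 12, align 4) → ends 36
crc at 36 (size 4, align 4) → ends 40
offset at 40 (size 1, align 1) → ends 41
signature at 41 (size 5, align 1) → ends 46
pad 2 to align 4 for blocks
blocks at 48 (size 4, align 4) → ends 52
inode at 52 (size 4, align 4) → ends 56
size at 56 (size 4, align 4) → ends 60
total 60 bytes, alignment 4
— Point2 —
n_entries at 0 (size 20, align 4) → ends 20
reserved at 20 (size 12, align 4) → ends 32
crc at 32 (size 4, align 4) → ends 36
blocks at 36 (size 4, align 4) → ends 40
inode at 40 (size 4, align 4) → ends 44
size at 44 (size 4, align 4) → ends 48
signature at 48 (size 5, align 1) → ends 53
attrs at 53 (size 1, align 1) → ends 54
version at 54 (size 1, align 1) → ends 55
offset at 55 (size 1, align 1) → ends 56
total 56 bytes, alignment 4
60 − 56 = 4

4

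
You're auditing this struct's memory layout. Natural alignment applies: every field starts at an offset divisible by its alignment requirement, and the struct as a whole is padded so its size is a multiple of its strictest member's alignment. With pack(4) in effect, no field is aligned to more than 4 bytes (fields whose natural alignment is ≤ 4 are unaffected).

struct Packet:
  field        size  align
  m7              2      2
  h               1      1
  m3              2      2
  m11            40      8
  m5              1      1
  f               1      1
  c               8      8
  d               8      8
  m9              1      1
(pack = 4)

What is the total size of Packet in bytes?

0..2  m7  (2B, 2-aligned)
2..3  h  (1B, 1-aligned)
3..4  -- padding (1B)
4..6  m3  (2B, 2-aligned)
6..8  -- padding (2B)
8..48  m11  (40B, 4-aligned)
48..49  m5  (1B, 1-aligned)
49..50  f  (1B, 1-aligned)
50..52  -- padding (2B)
52..60  c  (8B, 4-aligned)
60..68  d  (8B, 4-aligned)
68..69  m9  (1B, 1-aligned)
69..72  -- tail padding (3B)
sizeof = 72, alignof = 4

72 bytes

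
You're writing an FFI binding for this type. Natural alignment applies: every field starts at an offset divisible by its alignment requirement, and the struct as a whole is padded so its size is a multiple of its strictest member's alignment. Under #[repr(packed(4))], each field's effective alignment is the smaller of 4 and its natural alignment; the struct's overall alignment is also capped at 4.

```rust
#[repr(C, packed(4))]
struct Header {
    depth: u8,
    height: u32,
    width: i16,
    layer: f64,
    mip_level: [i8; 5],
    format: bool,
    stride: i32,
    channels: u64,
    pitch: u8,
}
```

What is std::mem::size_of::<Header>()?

depth at 0 (size 1, align 1) → ends 1
pad 3 to align 4 for height
height at 4 (size 4, align 4) → ends 8
width at 8 (size 2, align 2) → ends 10
pad 2 to align 4 for layer
layer at 12 (size 8, align 4) → ends 20
mip_level at 20 (size 5, align 1) → ends 25
format at 25 (size 1, align 1) → ends 26
pad 2 to align 4 for stride
stride at 28 (size 4, align 4) → ends 32
channels at 32 (size 8, align 4) → ends 40
pitch at 40 (size 1, align 1) → ends 41
tail pad 3 to reach multiple of 4
total 44 bytes, alignment 4

44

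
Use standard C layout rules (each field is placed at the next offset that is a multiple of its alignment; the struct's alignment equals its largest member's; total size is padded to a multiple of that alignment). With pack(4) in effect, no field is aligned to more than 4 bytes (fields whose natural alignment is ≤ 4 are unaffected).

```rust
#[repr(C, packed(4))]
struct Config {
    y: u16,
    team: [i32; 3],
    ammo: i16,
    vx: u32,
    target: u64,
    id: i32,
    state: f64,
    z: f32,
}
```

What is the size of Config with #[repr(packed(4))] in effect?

48

y at 0 (size 2, align 2) → ends 2
pad 2 to align 4 for team
team at 4 (size 12, align 4) → ends 16
ammo at 16 (size 2, align 2) → ends 18
pad 2 to align 4 for vx
vx at 20 (size 4, align 4) → ends 24
target at 24 (size 8, align 4) → ends 32
id at 32 (size 4, align 4) → ends 36
state at 36 (size 8, align 4) → ends 44
z at 44 (size 4, align 4) → ends 48
total 48 bytes, alignment 4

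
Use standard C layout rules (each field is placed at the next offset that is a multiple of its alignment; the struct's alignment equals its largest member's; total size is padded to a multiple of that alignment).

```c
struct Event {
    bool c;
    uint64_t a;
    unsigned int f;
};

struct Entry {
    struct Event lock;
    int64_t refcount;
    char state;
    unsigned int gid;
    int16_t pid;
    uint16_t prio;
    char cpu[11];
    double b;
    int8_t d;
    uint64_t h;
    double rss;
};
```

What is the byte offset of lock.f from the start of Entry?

Event: c at 0 (size 1, align 1) → ends 1; pad 7 to align 8 for a; a at 8 (size 8, align 8) → ends 16; f at 16 (size 4, align 4) → ends 20; tail pad 4 to reach multiple of 8; total 24 bytes, alignment 8
lock at 0 (size 24, align 8) → ends 24
within Event: f at 16
0 + 16 = 16

16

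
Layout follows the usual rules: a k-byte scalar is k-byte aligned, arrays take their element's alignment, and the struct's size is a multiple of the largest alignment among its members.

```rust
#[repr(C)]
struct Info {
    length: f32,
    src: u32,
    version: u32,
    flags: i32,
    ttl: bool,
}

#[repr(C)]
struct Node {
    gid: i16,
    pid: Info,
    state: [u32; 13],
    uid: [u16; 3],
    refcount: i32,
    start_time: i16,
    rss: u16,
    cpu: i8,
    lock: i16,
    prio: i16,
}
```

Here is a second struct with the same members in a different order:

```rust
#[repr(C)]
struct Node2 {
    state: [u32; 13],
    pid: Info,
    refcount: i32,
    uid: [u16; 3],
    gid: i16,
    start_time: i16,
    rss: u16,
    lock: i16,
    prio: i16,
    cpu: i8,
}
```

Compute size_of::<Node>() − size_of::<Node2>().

Info: @0: length [4B, align 4] → 4; @4: src [4B, align 4] → 8; @8: version [4B, align 4] → 12; @12: flags [4B, align 4] → 16; @16: ttl [1B, align 1] → 17; +3 tail pad (align 4); size 20, align 4
@0: gid [2B, align 2] → 2
+2 pad (align 4)
@4: pid [20B, align 4] → 24
@24: state [52B, align 4] → 76
@76: uid [6B, align 2] → 82
+2 pad (align 4)
@84: refcount [4B, align 4] → 88
@88: start_time [2B, align 2] → 90
@90: rss [2B, align 2] → 92
@92: cpu [1B, align 1] → 93
+1 pad (align 2)
@94: lock [2B, align 2] → 96
@96: prio [2B, align 2] → 98
+2 tail pad (align 4)
size 100, align 4
— Node2 —
@0: state [52B, align 4] → 52
@52: pid [20B, align 4] → 72
@72: refcount [4B, align 4] → 76
@76: uid [6B, align 2] → 82
@82: gid [2B, align 2] → 84
@84: start_time [2B, align 2] → 86
@86: rss [2B, align 2] → 88
@88: lock [2B, align 2] → 90
@90: prio [2B, align 2] → 92
@92: cpu [1B, align 1] → 93
+3 tail pad (align 4)
size 96, align 4
100 − 96 = 4

4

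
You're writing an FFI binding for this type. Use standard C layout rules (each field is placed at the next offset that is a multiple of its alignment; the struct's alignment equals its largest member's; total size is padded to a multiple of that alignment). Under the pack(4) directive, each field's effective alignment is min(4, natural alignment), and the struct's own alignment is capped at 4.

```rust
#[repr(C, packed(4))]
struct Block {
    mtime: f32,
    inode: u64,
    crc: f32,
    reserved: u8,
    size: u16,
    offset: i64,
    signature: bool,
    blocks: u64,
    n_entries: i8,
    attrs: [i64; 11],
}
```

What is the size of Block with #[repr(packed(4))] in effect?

132

@0: mtime [4B, align 4] → 4
@4: inode [8B, align 4] → 12
@12: crc [4B, align 4] → 16
@16: reserved [1B, align 1] → 17
+1 pad (align 2)
@18: size [2B, align 2] → 20
@20: offset [8B, align 4] → 28
@28: signature [1B, align 1] → 29
+3 pad (align 4)
@32: blocks [8B, align 4] → 40
@40: n_entries [1B, align 1] → 41
+3 pad (align 4)
@44: attrs [88B, align 4] → 132
size 132, align 4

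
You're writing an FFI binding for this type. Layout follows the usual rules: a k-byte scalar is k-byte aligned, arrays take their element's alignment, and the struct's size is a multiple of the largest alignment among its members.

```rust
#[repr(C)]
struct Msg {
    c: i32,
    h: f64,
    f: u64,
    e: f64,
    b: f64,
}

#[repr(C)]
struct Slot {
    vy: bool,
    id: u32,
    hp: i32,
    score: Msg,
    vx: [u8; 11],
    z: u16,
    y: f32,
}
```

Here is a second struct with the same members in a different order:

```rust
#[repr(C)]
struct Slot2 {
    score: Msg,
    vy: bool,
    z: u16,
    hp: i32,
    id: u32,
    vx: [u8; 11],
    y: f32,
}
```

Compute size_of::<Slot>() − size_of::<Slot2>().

8

Msg: c at 0 (size 4, align 4) → ends 4; pad 4 to align 8 for h; h at 8 (size 8, align 8) → ends 16; f at 16 (size 8, align 8) → ends 24; e at 24 (size 8, align 8) → ends 32; b at 32 (size 8, align 8) → ends 40; total 40 bytes, alignment 8
vy at 0 (size 1, align 1) → ends 1
pad 3 to align 4 for id
id at 4 (size 4, align 4) → ends 8
hp at 8 (size 4, align 4) → ends 12
pad 4 to align 8 for score
score at 16 (size 40, align 8) → ends 56
vx at 56 (size 11, align 1) → ends 67
pad 1 to align 2 for z
z at 68 (size 2, align 2) → ends 70
pad 2 to align 4 for y
y at 72 (size 4, align 4) → ends 76
tail pad 4 to reach multiple of 8
total 80 bytes, alignment 8
— Slot2 —
score at 0 (size 40, align 8) → ends 40
vy at 40 (size 1, align 1) → ends 41
pad 1 to align 2 for z
z at 42 (size 2, align 2) → ends 44
hp at 44 (size 4, align 4) → ends 48
id at 48 (size 4, align 4) → ends 52
vx at 52 (size 11, align 1) → ends 63
pad 1 to align 4 for y
y at 64 (size 4, align 4) → ends 68
tail pad 4 to reach multiple of 8
total 72 bytes, alignment 8
80 − 72 = 8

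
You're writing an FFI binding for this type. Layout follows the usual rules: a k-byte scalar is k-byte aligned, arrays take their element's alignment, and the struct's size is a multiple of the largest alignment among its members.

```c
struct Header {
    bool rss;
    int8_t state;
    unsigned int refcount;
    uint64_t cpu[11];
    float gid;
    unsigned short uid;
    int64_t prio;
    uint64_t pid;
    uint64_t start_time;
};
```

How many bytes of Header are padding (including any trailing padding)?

@0: rss [1B, align 1] → 1
@1: state [1B, align 1] → 2
+2 pad (align 4)
@4: refcount [4B, align 4] → 8
@8: cpu [88B, align 8] → 96
@96: gid [4B, align 4] → 100
@100: uid [2B, align 2] → 102
+2 pad (align 8)
@104: prio [8B, align 8] → 112
@112: pid [8B, align 8] → 120
@120: start_time [8B, align 8] → 128
size 128, align 8
data bytes 124, size 128 → padding 4

4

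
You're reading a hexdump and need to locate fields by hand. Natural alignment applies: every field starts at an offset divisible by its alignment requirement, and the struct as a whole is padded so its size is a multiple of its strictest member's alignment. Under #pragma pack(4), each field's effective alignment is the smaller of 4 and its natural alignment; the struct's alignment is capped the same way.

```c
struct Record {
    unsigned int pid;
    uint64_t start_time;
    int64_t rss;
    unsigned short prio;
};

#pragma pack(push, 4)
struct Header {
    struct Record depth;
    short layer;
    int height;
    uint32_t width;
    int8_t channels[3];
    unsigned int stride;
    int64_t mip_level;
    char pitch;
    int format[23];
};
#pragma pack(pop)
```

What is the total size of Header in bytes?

156 bytes

Record: @0: pid [4B, align 4] → 4; +4 pad (align 8); @8: start_time [8B, align 8] → 16; @16: rss [8B, align 8] → 24; @24: prio [2B, align 2] → 26; +6 tail pad (align 8); size 32, align 8
@0: depth [32B, align 4] → 32
@32: layer [2B, align 2] → 34
+2 pad (align 4)
@36: height [4B, align 4] → 40
@40: width [4B, align 4] → 44
@44: channels [3B, align 1] → 47
+1 pad (align 4)
@48: stride [4B, align 4] → 52
@52: mip_level [8B, align 4] → 60
@60: pitch [1B, align 1] → 61
+3 pad (align 4)
@64: format [92B, align 4] → 156
size 156, align 4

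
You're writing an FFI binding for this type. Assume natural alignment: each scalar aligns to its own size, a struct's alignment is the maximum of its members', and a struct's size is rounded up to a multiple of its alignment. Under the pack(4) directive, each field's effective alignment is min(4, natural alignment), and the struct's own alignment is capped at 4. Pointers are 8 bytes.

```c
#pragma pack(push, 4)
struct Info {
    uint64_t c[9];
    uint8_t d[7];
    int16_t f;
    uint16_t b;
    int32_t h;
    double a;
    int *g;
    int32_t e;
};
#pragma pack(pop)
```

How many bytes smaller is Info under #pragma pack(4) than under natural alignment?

natural layout:
  0..72  c  (72B, 8-aligned)
  72..79  d  (7B, 1-aligned)
  79..80  -- padding (1B)
  80..82  f  (2B, 2-aligned)
  82..84  b  (2B, 2-aligned)
  84..88  h  (4B, 4-aligned)
  88..96  a  (8B, 8-aligned)
  96..104  g  (8B, 8-aligned)
  104..108  e  (4B, 4-aligned)
  108..112  -- tail padding (4B)
  sizeof = 112, alignof = 8
packed(4) layout:
  0..72  c  (72B, 4-aligned)
  72..79  d  (7B, 1-aligned)
  79..80  -- padding (1B)
  80..82  f  (2B, 2-aligned)
  82..84  b  (2B, 2-aligned)
  84..88  h  (4B, 4-aligned)
  88..96  a  (8B, 4-aligned)
  96..104  g  (8B, 4-aligned)
  104..108  e  (4B, 4-aligned)
  sizeof = 108, alignof = 4
112 − 108 = 4

4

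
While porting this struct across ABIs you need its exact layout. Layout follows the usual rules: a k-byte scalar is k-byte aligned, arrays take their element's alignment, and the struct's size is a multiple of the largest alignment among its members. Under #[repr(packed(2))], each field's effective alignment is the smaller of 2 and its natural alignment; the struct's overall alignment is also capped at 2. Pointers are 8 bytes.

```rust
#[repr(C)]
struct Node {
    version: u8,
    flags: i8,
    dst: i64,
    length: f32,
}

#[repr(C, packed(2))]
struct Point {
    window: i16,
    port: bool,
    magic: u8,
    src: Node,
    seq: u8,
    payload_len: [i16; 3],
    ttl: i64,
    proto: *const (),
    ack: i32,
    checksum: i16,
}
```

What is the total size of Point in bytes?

Node: version at 0 (size 1, align 1) → ends 1; flags at 1 (size 1, align 1) → ends 2; pad 6 to align 8 for dst; dst at 8 (size 8, align 8) → ends 16; length at 16 (size 4, align 4) → ends 20; tail pad 4 to reach multiple of 8; total 24 bytes, alignment 8
window at 0 (size 2, align 2) → ends 2
port at 2 (size 1, align 1) → ends 3
magic at 3 (size 1, align 1) → ends 4
src at 4 (size 24, align 2) → ends 28
seq at 28 (size 1, align 1) → ends 29
pad 1 to align 2 for payload_len
payload_len at 30 (size 6, align 2) → ends 36
ttl at 36 (size 8, align 2) → ends 44
proto at 44 (size 8, align 2) → ends 52
ack at 52 (size 4, align 2) → ends 56
checksum at 56 (size 2, align 2) → ends 58
total 58 bytes, alignment 2

58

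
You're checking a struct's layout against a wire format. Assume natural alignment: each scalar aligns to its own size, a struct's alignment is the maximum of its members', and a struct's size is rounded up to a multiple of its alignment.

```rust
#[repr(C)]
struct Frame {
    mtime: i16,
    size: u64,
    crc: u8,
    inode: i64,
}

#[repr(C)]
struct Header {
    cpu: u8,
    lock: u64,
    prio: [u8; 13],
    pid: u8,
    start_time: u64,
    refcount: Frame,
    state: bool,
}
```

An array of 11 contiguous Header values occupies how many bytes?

Frame: mtime at 0 (size 2, align 2) → ends 2; pad 6 to align 8 for size; size at 8 (size 8, align 8) → ends 16; crc at 16 (size 1, align 1) → ends 17; pad 7 to align 8 for inode; inode at 24 (size 8, align 8) → ends 32; total 32 bytes, alignment 8
cpu at 0 (size 1, align 1) → ends 1
pad 7 to align 8 for lock
lock at 8 (size 8, align 8) → ends 16
prio at 16 (size 13, align 1) → ends 29
pid at 29 (size 1, align 1) → ends 30
pad 2 to align 8 for start_time
start_time at 32 (size 8, align 8) → ends 40
refcount at 40 (size 32, align 8) → ends 72
state at 72 (size 1, align 1) → ends 73
tail pad 7 to reach multiple of 8
total 80 bytes, alignment 8
array of 11: 11 × 80 = 880

880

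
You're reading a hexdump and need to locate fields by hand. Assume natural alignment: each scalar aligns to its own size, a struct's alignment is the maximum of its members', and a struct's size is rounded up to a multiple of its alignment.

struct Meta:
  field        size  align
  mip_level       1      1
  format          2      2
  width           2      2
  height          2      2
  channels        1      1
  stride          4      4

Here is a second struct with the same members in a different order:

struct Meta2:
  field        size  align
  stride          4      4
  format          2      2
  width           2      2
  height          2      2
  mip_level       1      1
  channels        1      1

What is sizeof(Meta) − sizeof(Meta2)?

4

@0: mip_level [1B, align 1] → 1
+1 pad (align 2)
@2: format [2B, align 2] → 4
@4: width [2B, align 2] → 6
@6: height [2B, align 2] → 8
@8: channels [1B, align 1] → 9
+3 pad (align 4)
@12: stride [4B, align 4] → 16
size 16, align 4
— Meta2 —
@0: stride [4B, align 4] → 4
@4: format [2B, align 2] → 6
@6: width [2B, align 2] → 8
@8: height [2B, align 2] → 10
@10: mip_level [1B, align 1] → 11
@11: channels [1B, align 1] → 12
size 12, align 4
16 − 12 = 4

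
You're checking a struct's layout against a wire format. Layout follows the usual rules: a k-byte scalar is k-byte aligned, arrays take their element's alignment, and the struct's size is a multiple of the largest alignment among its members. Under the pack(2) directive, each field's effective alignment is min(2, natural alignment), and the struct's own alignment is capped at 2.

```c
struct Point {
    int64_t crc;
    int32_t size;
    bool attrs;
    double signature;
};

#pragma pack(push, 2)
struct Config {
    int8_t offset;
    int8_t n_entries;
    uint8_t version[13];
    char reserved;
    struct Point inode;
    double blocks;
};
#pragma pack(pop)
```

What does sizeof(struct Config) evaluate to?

48 bytes

Point: @0: crc [8B, align 8] → 8; @8: size [4B, align 4] → 12; @12: attrs [1B, align 1] → 13; +3 pad (align 8); @16: signature [8B, align 8] → 24; size 24, align 8
@0: offset [1B, align 1] → 1
@1: n_entries [1B, align 1] → 2
@2: version [13B, align 1] → 15
@15: reserved [1B, align 1] → 16
@16: inode [24B, align 2] → 40
@40: blocks [8B, align 2] → 48
size 48, align 2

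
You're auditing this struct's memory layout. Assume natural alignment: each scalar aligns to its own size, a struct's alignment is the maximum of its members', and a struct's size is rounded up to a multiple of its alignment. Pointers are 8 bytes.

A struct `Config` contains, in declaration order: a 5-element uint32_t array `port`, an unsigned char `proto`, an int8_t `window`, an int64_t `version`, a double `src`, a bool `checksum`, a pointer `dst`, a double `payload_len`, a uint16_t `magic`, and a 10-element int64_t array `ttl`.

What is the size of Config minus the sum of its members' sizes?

port at 0 (size 20, align 4) → ends 20
proto at 20 (size 1, align 1) → ends 21
window at 21 (size 1, align 1) → ends 22
pad 2 to align 8 for version
version at 24 (size 8, align 8) → ends 32
src at 32 (size 8, align 8) → ends 40
checksum at 40 (size 1, align 1) → ends 41
pad 7 to align 8 for dst
dst at 48 (size 8, align 8) → ends 56
payload_len at 56 (size 8, align 8) → ends 64
magic at 64 (size 2, align 2) → ends 66
pad 6 to align 8 for ttl
ttl at 72 (size 80, align 8) → ends 152
total 152 bytes, alignment 8
data bytes 137, size 152 → padding 15

15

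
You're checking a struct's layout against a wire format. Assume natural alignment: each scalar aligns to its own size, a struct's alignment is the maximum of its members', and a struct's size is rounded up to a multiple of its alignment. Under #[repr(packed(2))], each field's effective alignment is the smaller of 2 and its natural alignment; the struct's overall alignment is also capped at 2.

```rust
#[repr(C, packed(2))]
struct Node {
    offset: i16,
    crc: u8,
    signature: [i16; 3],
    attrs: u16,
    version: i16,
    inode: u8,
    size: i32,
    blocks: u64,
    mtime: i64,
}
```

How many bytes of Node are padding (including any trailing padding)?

2

@0: offset [2B, align 2] → 2
@2: crc [1B, align 1] → 3
+1 pad (align 2)
@4: signature [6B, align 2] → 10
@10: attrs [2B, align 2] → 12
@12: version [2B, align 2] → 14
@14: inode [1B, align 1] → 15
+1 pad (align 2)
@16: size [4B, align 2] → 20
@20: blocks [8B, align 2] → 28
@28: mtime [8B, align 2] → 36
size 36, align 2
data bytes 34, size 36 → padding 2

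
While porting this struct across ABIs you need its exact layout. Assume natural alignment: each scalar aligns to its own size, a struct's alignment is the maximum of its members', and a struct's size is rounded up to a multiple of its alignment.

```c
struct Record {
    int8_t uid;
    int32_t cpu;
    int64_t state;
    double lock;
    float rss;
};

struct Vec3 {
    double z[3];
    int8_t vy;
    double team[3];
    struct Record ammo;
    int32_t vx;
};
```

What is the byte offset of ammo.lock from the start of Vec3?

Record: uid at 0 (size 1, align 1) → ends 1; pad 3 to align 4 for cpu; cpu at 4 (size 4, align 4) → ends 8; state at 8 (size 8, align 8) → ends 16; lock at 16 (size 8, align 8) → ends 24; rss at 24 (size 4, align 4) → ends 28; tail pad 4 to reach multiple of 8; total 32 bytes, alignment 8
z at 0 (size 24, align 8) → ends 24
vy at 24 (size 1, align 1) → ends 25
pad 7 to align 8 for team
team at 32 (size 24, align 8) → ends 56
ammo at 56 (size 32, align 8) → ends 88
within Record: lock at 16
56 + 16 = 72

72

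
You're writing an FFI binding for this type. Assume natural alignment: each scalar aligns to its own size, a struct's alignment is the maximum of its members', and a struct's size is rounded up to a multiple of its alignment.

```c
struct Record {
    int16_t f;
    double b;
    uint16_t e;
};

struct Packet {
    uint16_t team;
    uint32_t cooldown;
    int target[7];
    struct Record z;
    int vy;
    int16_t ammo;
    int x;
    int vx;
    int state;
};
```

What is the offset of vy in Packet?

Record: f at 0 (size 2, align 2) → ends 2; pad 6 to align 8 for b; b at 8 (size 8, align 8) → ends 16; e at 16 (size 2, align 2) → ends 18; tail pad 6 to reach multiple of 8; total 24 bytes, alignment 8
team at 0 (size 2, align 2) → ends 2
pad 2 to align 4 for cooldown
cooldown at 4 (size 4, align 4) → ends 8
target at 8 (size 28, align 4) → ends 36
pad 4 to align 8 for z
z at 40 (size 24, align 8) → ends 64
vy at 64 (size 4, align 4) → ends 68

64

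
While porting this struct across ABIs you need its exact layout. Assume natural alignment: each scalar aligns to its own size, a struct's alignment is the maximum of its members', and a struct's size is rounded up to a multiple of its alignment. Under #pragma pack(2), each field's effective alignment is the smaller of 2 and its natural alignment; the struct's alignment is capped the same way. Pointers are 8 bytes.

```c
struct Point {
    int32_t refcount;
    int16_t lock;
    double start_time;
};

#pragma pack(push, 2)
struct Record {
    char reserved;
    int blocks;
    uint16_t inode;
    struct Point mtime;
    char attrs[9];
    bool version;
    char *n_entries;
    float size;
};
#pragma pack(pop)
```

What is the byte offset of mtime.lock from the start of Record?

Point: @0: refcount [4B, align 4] → 4; @4: lock [2B, align 2] → 6; +2 pad (align 8); @8: start_time [8B, align 8] → 16; size 16, align 8
@0: reserved [1B, align 1] → 1
+1 pad (align 2)
@2: blocks [4B, align 2] → 6
@6: inode [2B, align 2] → 8
@8: mtime [16B, align 2] → 24
within Point: lock at 4
8 + 4 = 12

12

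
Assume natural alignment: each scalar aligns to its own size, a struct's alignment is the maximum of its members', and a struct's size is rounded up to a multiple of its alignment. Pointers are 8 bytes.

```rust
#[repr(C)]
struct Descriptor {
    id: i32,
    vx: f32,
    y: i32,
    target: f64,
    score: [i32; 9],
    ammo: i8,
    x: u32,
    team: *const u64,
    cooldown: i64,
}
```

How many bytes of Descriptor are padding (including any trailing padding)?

@0: id [4B, align 4] → 4
@4: vx [4B, align 4] → 8
@8: y [4B, align 4] → 12
+4 pad (align 8)
@16: target [8B, align 8] → 24
@24: score [36B, align 4] → 60
@60: ammo [1B, align 1] → 61
+3 pad (align 4)
@64: x [4B, align 4] → 68
+4 pad (align 8)
@72: team [8B, align 8] → 80
@80: cooldown [8B, align 8] → 88
size 88, align 8
data bytes 77, size 88 → padding 11

11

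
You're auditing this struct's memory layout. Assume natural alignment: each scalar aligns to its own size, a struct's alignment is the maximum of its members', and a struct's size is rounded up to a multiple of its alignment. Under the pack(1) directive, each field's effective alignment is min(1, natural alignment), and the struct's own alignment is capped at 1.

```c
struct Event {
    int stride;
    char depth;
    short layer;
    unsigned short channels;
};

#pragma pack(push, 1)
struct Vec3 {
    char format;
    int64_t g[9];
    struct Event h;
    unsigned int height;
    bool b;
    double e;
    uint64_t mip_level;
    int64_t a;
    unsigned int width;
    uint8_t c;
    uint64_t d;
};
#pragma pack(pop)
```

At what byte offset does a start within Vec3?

106

Event: @0: stride [4B, align 4] → 4; @4: depth [1B, align 1] → 5; +1 pad (align 2); @6: layer [2B, align 2] → 8; @8: channels [2B, align 2] → 10; +2 tail pad (align 4); size 12, align 4
@0: format [1B, align 1] → 1
@1: g [72B, align 1] → 73
@73: h [12B, align 1] → 85
@85: height [4B, align 1] → 89
@89: b [1B, align 1] → 90
@90: e [8B, align 1] → 98
@98: mip_level [8B, align 1] → 106
@106: a [8B, align 1] → 114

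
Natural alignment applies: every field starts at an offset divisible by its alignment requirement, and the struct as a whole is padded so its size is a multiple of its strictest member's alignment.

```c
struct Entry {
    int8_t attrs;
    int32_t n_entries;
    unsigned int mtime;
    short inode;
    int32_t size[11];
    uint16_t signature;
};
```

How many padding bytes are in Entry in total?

7

0..1  attrs  (1B, 1-aligned)
1..4  -- padding (3B)
4..8  n_entries  (4B, 4-aligned)
8..12  mtime  (4B, 4-aligned)
12..14  inode  (2B, 2-aligned)
14..16  -- padding (2B)
16..60  size  (44B, 4-aligned)
60..62  signature  (2B, 2-aligned)
62..64  -- tail padding (2B)
sizeof = 64, alignof = 4
data bytes 57, size 64 → padding 7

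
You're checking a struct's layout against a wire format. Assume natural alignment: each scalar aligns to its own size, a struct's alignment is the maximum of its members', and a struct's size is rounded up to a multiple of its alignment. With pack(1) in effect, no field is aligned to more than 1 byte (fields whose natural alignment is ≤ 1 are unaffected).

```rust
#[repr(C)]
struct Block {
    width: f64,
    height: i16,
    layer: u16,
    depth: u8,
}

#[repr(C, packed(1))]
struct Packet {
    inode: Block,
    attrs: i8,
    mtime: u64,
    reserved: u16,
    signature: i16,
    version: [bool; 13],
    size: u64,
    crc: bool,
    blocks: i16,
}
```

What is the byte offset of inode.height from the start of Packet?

Block: @0: width [8B, align 8] → 8; @8: height [2B, align 2] → 10; @10: layer [2B, align 2] → 12; @12: depth [1B, align 1] → 13; +3 tail pad (align 8); size 16, align 8
@0: inode [16B, align 1] → 16
within Block: height at 8
0 + 8 = 8

8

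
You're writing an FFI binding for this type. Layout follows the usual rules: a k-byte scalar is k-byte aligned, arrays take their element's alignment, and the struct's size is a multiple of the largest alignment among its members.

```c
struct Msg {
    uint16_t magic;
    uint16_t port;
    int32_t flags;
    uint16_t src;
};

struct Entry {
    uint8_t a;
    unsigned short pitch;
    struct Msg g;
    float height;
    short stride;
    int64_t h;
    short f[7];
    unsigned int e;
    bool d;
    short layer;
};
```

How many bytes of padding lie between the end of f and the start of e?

Msg: 0..2  magic  (2B, 2-aligned); 2..4  port  (2B, 2-aligned); 4..8  flags  (4B, 4-aligned); 8..10  src  (2B, 2-aligned); 10..12  -- tail padding (2B); sizeof = 12, alignof = 4
0..1  a  (1B, 1-aligned)
1..2  -- padding (1B)
2..4  pitch  (2B, 2-aligned)
4..16  g  (12B, 4-aligned)
16..20  height  (4B, 4-aligned)
20..22  stride  (2B, 2-aligned)
22..24  -- padding (2B)
24..32  h  (8B, 8-aligned)
32..46  f  (14B, 2-aligned)
46..48  -- padding (2B)
48..52  e  (4B, 4-aligned)

2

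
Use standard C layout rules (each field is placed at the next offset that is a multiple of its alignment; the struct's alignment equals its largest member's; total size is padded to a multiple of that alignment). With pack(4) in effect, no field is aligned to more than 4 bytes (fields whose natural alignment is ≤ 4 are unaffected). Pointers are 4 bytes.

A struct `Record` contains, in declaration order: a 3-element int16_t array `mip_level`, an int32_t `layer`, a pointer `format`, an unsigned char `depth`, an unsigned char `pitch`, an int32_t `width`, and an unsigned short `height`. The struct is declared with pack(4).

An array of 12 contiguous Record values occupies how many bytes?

mip_level at 0 (size 6, align 2) → ends 6
pad 2 to align 4 for layer
layer at 8 (size 4, align 4) → ends 12
format at 12 (size 4, align 4) → ends 16
depth at 16 (size 1, align 1) → ends 17
pitch at 17 (size 1, align 1) → ends 18
pad 2 to align 4 for width
width at 20 (size 4, align 4) → ends 24
height at 24 (size 2, align 2) → ends 26
tail pad 2 to reach multiple of 4
total 28 bytes, alignment 4
array of 12: 12 × 28 = 336

336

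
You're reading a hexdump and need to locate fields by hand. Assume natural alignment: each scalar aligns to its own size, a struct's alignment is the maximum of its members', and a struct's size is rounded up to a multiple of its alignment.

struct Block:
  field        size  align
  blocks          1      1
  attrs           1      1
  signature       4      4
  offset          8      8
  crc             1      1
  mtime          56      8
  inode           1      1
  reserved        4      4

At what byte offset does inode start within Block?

80

blocks at 0 (size 1, align 1) → ends 1
attrs at 1 (size 1, align 1) → ends 2
pad 2 to align 4 for signature
signature at 4 (size 4, align 4) → ends 8
offset at 8 (size 8, align 8) → ends 16
crc at 16 (size 1, align 1) → ends 17
pad 7 to align 8 for mtime
mtime at 24 (size 56, align 8) → ends 80
inode at 80 (size 1, align 1) → ends 81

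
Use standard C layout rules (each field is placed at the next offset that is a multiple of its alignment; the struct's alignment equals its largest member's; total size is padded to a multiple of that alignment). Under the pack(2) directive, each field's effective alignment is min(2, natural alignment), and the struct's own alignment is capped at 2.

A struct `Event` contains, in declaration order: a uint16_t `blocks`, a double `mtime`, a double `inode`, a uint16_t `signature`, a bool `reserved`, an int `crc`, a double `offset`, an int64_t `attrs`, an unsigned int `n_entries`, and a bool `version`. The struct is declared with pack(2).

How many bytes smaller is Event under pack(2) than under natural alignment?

natural layout:
  @0: blocks [2B, align 2] → 2
  +6 pad (align 8)
  @8: mtime [8B, align 8] → 16
  @16: inode [8B, align 8] → 24
  @24: signature [2B, align 2] → 26
  @26: reserved [1B, align 1] → 27
  +1 pad (align 4)
  @28: crc [4B, align 4] → 32
  @32: offset [8B, align 8] → 40
  @40: attrs [8B, align 8] → 48
  @48: n_entries [4B, align 4] → 52
  @52: version [1B, align 1] → 53
  +3 tail pad (align 8)
  size 56, align 8
packed(2) layout:
  @0: blocks [2B, align 2] → 2
  @2: mtime [8B, align 2] → 10
  @10: inode [8B, align 2] → 18
  @18: signature [2B, align 2] → 20
  @20: reserved [1B, align 1] → 21
  +1 pad (align 2)
  @22: crc [4B, align 2] → 26
  @26: offset [8B, align 2] → 34
  @34: attrs [8B, align 2] → 42
  @42: n_entries [4B, align 2] → 46
  @46: version [1B, align 1] → 47
  +1 tail pad (align 2)
  size 48, align 2
56 − 48 = 8

8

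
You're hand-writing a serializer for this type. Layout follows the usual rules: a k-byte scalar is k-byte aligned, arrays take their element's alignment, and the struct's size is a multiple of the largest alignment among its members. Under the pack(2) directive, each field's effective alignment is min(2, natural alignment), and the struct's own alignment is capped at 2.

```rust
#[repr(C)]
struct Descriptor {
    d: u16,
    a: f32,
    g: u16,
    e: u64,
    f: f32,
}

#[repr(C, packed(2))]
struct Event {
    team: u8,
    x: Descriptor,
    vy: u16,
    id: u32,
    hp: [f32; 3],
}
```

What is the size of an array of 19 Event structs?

Descriptor: 0..2  d  (2B, 2-aligned); 2..4  -- padding (2B); 4..8  a  (4B, 4-aligned); 8..10  g  (2B, 2-aligned); 10..16  -- padding (6B); 16..24  e  (8B, 8-aligned); 24..28  f  (4B, 4-aligned); 28..32  -- tail padding (4B); sizeof = 32, alignof = 8
0..1  team  (1B, 1-aligned)
1..2  -- padding (1B)
2..34  x  (32B, 2-aligned)
34..36  vy  (2B, 2-aligned)
36..40  id  (4B, 2-aligned)
40..52  hp  (12B, 2-aligned)
sizeof = 52, alignof = 2
array of 19: 19 × 52 = 988

988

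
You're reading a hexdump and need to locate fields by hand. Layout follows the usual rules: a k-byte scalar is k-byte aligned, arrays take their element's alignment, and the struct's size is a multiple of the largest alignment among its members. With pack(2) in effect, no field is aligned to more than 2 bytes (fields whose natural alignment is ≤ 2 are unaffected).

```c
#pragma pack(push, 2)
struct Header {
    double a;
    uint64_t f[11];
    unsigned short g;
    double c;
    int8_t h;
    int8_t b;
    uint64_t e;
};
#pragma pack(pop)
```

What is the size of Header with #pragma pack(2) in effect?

0..8  a  (8B, 2-aligned)
8..96  f  (88B, 2-aligned)
96..98  g  (2B, 2-aligned)
98..106  c  (8B, 2-aligned)
106..107  h  (1B, 1-aligned)
107..108  b  (1B, 1-aligned)
108..116  e  (8B, 2-aligned)
sizeof = 116, alignof = 2

116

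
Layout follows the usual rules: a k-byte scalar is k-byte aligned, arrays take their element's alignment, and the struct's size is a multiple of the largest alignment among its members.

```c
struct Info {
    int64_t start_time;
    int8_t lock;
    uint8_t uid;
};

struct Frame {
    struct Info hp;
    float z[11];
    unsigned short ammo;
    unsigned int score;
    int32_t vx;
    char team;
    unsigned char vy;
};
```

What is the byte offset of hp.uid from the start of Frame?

9

Info: @0: start_time [8B, align 8] → 8; @8: lock [1B, align 1] → 9; @9: uid [1B, align 1] → 10; +6 tail pad (align 8); size 16, align 8
@0: hp [16B, align 8] → 16
within Info: uid at 9
0 + 9 = 9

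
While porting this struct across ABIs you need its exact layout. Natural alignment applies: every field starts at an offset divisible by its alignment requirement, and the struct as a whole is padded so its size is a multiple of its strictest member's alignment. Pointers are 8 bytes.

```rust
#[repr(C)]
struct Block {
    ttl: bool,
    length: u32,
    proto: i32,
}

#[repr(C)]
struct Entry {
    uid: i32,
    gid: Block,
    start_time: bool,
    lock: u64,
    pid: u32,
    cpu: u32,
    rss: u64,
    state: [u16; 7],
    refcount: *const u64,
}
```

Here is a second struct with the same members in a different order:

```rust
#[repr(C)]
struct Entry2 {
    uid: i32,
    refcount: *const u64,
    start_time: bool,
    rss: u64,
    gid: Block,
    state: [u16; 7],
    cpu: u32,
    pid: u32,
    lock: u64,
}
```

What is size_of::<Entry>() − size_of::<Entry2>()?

-8

Block: @0: ttl [1B, align 1] → 1; +3 pad (align 4); @4: length [4B, align 4] → 8; @8: proto [4B, align 4] → 12; size 12, align 4
@0: uid [4B, align 4] → 4
@4: gid [12B, align 4] → 16
@16: start_time [1B, align 1] → 17
+7 pad (align 8)
@24: lock [8B, align 8] → 32
@32: pid [4B, align 4] → 36
@36: cpu [4B, align 4] → 40
@40: rss [8B, align 8] → 48
@48: state [14B, align 2] → 62
+2 pad (align 8)
@64: refcount [8B, align 8] → 72
size 72, align 8
— Entry2 —
@0: uid [4B, align 4] → 4
+4 pad (align 8)
@8: refcount [8B, align 8] → 16
@16: start_time [1B, align 1] → 17
+7 pad (align 8)
@24: rss [8B, align 8] → 32
@32: gid [12B, align 4] → 44
@44: state [14B, align 2] → 58
+2 pad (align 4)
@60: cpu [4B, align 4] → 64
@64: pid [4B, align 4] → 68
+4 pad (align 8)
@72: lock [8B, align 8] → 80
size 80, align 8
72 − 80 = -8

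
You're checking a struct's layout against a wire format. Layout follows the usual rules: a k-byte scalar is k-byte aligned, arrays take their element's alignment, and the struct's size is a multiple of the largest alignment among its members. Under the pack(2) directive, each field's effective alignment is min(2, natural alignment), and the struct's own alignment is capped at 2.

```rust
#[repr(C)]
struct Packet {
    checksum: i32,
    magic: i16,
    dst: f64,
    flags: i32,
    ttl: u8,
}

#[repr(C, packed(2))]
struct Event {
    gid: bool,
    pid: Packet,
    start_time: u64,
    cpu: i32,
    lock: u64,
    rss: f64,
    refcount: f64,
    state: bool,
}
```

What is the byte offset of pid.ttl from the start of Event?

Packet: 0..4  checksum  (4B, 4-aligned); 4..6  magic  (2B, 2-aligned); 6..8  -- padding (2B); 8..16  dst  (8B, 8-aligned); 16..20  flags  (4B, 4-aligned); 20..21  ttl  (1B, 1-aligned); 21..24  -- tail padding (3B); sizeof = 24, alignof = 8
0..1  gid  (1B, 1-aligned)
1..2  -- padding (1B)
2..26  pid  (24B, 2-aligned)
within Packet: ttl at 20
2 + 20 = 22

22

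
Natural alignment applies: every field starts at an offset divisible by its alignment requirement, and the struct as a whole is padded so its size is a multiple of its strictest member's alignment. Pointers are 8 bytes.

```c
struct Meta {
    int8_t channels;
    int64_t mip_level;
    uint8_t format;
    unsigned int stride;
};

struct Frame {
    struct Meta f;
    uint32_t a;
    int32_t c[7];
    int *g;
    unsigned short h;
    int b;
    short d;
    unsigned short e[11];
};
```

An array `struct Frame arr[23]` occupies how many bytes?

2208

Meta: 0..1  channels  (1B, 1-aligned); 1..8  -- padding (7B); 8..16  mip_level  (8B, 8-aligned); 16..17  format  (1B, 1-aligned); 17..20  -- padding (3B); 20..24  stride  (4B, 4-aligned); sizeof = 24, alignof = 8
0..24  f  (24B, 8-aligned)
24..28  a  (4B, 4-aligned)
28..56  c  (28B, 4-aligned)
56..64  g  (8B, 8-aligned)
64..66  h  (2B, 2-aligned)
66..68  -- padding (2B)
68..72  b  (4B, 4-aligned)
72..74  d  (2B, 2-aligned)
74..96  e  (22B, 2-aligned)
sizeof = 96, alignof = 8
array of 23: 23 × 96 = 2208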